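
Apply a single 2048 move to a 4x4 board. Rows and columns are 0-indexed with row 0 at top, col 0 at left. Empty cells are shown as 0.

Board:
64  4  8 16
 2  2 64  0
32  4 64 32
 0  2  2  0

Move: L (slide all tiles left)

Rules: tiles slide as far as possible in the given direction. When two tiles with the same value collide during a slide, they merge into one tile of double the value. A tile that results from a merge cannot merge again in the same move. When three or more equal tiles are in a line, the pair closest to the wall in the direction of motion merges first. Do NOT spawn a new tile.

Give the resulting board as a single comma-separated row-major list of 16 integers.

Slide left:
row 0: [64, 4, 8, 16] -> [64, 4, 8, 16]
row 1: [2, 2, 64, 0] -> [4, 64, 0, 0]
row 2: [32, 4, 64, 32] -> [32, 4, 64, 32]
row 3: [0, 2, 2, 0] -> [4, 0, 0, 0]

Answer: 64, 4, 8, 16, 4, 64, 0, 0, 32, 4, 64, 32, 4, 0, 0, 0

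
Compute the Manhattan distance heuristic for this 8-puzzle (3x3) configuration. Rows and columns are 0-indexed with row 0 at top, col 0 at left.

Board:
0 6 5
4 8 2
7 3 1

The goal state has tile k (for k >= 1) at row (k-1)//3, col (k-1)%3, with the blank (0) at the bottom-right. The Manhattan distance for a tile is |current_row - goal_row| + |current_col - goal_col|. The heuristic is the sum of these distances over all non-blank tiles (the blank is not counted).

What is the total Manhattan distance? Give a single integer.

Answer: 14

Derivation:
Tile 6: (0,1)->(1,2) = 2
Tile 5: (0,2)->(1,1) = 2
Tile 4: (1,0)->(1,0) = 0
Tile 8: (1,1)->(2,1) = 1
Tile 2: (1,2)->(0,1) = 2
Tile 7: (2,0)->(2,0) = 0
Tile 3: (2,1)->(0,2) = 3
Tile 1: (2,2)->(0,0) = 4
Sum: 2 + 2 + 0 + 1 + 2 + 0 + 3 + 4 = 14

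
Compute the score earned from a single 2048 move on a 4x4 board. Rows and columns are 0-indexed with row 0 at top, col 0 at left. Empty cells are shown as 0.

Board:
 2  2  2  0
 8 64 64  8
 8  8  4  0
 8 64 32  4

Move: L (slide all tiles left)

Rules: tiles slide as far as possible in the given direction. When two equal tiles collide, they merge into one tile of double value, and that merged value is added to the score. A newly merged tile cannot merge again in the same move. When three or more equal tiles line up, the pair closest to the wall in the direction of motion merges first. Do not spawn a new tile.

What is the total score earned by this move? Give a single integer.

Answer: 148

Derivation:
Slide left:
row 0: [2, 2, 2, 0] -> [4, 2, 0, 0]  score +4 (running 4)
row 1: [8, 64, 64, 8] -> [8, 128, 8, 0]  score +128 (running 132)
row 2: [8, 8, 4, 0] -> [16, 4, 0, 0]  score +16 (running 148)
row 3: [8, 64, 32, 4] -> [8, 64, 32, 4]  score +0 (running 148)
Board after move:
  4   2   0   0
  8 128   8   0
 16   4   0   0
  8  64  32   4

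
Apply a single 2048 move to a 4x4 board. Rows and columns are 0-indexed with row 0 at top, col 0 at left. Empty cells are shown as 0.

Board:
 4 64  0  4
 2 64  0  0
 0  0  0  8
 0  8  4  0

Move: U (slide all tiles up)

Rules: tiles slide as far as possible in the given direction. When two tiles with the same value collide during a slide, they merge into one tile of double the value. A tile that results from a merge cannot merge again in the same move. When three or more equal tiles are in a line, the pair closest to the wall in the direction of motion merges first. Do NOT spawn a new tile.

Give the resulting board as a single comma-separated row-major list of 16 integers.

Slide up:
col 0: [4, 2, 0, 0] -> [4, 2, 0, 0]
col 1: [64, 64, 0, 8] -> [128, 8, 0, 0]
col 2: [0, 0, 0, 4] -> [4, 0, 0, 0]
col 3: [4, 0, 8, 0] -> [4, 8, 0, 0]

Answer: 4, 128, 4, 4, 2, 8, 0, 8, 0, 0, 0, 0, 0, 0, 0, 0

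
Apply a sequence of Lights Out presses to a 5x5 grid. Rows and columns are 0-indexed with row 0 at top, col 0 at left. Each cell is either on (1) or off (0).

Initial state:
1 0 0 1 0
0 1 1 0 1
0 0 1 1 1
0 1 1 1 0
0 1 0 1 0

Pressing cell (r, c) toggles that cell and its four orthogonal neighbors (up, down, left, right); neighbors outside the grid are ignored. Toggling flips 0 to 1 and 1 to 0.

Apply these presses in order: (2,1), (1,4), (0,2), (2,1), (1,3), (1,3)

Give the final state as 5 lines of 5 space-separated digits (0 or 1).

After press 1 at (2,1):
1 0 0 1 0
0 0 1 0 1
1 1 0 1 1
0 0 1 1 0
0 1 0 1 0

After press 2 at (1,4):
1 0 0 1 1
0 0 1 1 0
1 1 0 1 0
0 0 1 1 0
0 1 0 1 0

After press 3 at (0,2):
1 1 1 0 1
0 0 0 1 0
1 1 0 1 0
0 0 1 1 0
0 1 0 1 0

After press 4 at (2,1):
1 1 1 0 1
0 1 0 1 0
0 0 1 1 0
0 1 1 1 0
0 1 0 1 0

After press 5 at (1,3):
1 1 1 1 1
0 1 1 0 1
0 0 1 0 0
0 1 1 1 0
0 1 0 1 0

After press 6 at (1,3):
1 1 1 0 1
0 1 0 1 0
0 0 1 1 0
0 1 1 1 0
0 1 0 1 0

Answer: 1 1 1 0 1
0 1 0 1 0
0 0 1 1 0
0 1 1 1 0
0 1 0 1 0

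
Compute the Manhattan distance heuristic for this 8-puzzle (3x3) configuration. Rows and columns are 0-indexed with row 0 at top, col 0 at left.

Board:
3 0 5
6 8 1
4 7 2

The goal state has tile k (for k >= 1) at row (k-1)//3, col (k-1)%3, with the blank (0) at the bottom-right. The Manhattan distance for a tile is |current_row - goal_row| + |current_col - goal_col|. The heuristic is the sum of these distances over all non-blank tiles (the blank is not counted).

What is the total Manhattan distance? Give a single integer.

Tile 3: at (0,0), goal (0,2), distance |0-0|+|0-2| = 2
Tile 5: at (0,2), goal (1,1), distance |0-1|+|2-1| = 2
Tile 6: at (1,0), goal (1,2), distance |1-1|+|0-2| = 2
Tile 8: at (1,1), goal (2,1), distance |1-2|+|1-1| = 1
Tile 1: at (1,2), goal (0,0), distance |1-0|+|2-0| = 3
Tile 4: at (2,0), goal (1,0), distance |2-1|+|0-0| = 1
Tile 7: at (2,1), goal (2,0), distance |2-2|+|1-0| = 1
Tile 2: at (2,2), goal (0,1), distance |2-0|+|2-1| = 3
Sum: 2 + 2 + 2 + 1 + 3 + 1 + 1 + 3 = 15

Answer: 15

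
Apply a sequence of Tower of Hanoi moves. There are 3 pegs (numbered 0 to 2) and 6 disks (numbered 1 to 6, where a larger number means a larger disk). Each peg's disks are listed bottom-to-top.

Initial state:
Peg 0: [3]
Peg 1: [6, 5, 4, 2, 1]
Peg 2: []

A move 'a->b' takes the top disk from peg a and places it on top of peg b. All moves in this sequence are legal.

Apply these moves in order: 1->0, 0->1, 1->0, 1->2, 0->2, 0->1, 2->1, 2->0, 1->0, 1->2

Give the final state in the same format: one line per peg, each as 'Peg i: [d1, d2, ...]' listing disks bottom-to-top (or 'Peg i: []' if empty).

After move 1 (1->0):
Peg 0: [3, 1]
Peg 1: [6, 5, 4, 2]
Peg 2: []

After move 2 (0->1):
Peg 0: [3]
Peg 1: [6, 5, 4, 2, 1]
Peg 2: []

After move 3 (1->0):
Peg 0: [3, 1]
Peg 1: [6, 5, 4, 2]
Peg 2: []

After move 4 (1->2):
Peg 0: [3, 1]
Peg 1: [6, 5, 4]
Peg 2: [2]

After move 5 (0->2):
Peg 0: [3]
Peg 1: [6, 5, 4]
Peg 2: [2, 1]

After move 6 (0->1):
Peg 0: []
Peg 1: [6, 5, 4, 3]
Peg 2: [2, 1]

After move 7 (2->1):
Peg 0: []
Peg 1: [6, 5, 4, 3, 1]
Peg 2: [2]

After move 8 (2->0):
Peg 0: [2]
Peg 1: [6, 5, 4, 3, 1]
Peg 2: []

After move 9 (1->0):
Peg 0: [2, 1]
Peg 1: [6, 5, 4, 3]
Peg 2: []

After move 10 (1->2):
Peg 0: [2, 1]
Peg 1: [6, 5, 4]
Peg 2: [3]

Answer: Peg 0: [2, 1]
Peg 1: [6, 5, 4]
Peg 2: [3]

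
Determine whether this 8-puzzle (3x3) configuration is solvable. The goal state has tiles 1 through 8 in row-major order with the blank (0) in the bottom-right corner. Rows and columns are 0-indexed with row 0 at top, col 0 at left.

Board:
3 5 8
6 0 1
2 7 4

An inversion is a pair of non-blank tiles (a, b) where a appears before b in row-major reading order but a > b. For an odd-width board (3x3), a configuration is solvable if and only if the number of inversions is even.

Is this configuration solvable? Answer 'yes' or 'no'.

Inversions (pairs i<j in row-major order where tile[i] > tile[j] > 0): 14
14 is even, so the puzzle is solvable.

Answer: yes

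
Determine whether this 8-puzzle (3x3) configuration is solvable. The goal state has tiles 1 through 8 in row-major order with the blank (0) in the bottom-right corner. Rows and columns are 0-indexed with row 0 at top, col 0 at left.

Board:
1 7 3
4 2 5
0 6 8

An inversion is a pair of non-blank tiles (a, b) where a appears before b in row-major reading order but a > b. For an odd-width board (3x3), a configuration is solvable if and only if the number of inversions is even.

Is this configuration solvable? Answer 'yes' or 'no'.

Inversions (pairs i<j in row-major order where tile[i] > tile[j] > 0): 7
7 is odd, so the puzzle is not solvable.

Answer: no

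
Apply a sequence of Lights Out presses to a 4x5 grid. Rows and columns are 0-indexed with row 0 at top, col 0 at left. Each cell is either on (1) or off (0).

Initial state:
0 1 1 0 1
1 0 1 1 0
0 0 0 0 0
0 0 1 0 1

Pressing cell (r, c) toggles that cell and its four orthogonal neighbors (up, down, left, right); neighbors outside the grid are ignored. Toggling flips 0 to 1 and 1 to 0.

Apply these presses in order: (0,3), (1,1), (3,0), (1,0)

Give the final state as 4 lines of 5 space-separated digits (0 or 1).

Answer: 1 0 0 1 0
1 0 0 0 0
0 1 0 0 0
1 1 1 0 1

Derivation:
After press 1 at (0,3):
0 1 0 1 0
1 0 1 0 0
0 0 0 0 0
0 0 1 0 1

After press 2 at (1,1):
0 0 0 1 0
0 1 0 0 0
0 1 0 0 0
0 0 1 0 1

After press 3 at (3,0):
0 0 0 1 0
0 1 0 0 0
1 1 0 0 0
1 1 1 0 1

After press 4 at (1,0):
1 0 0 1 0
1 0 0 0 0
0 1 0 0 0
1 1 1 0 1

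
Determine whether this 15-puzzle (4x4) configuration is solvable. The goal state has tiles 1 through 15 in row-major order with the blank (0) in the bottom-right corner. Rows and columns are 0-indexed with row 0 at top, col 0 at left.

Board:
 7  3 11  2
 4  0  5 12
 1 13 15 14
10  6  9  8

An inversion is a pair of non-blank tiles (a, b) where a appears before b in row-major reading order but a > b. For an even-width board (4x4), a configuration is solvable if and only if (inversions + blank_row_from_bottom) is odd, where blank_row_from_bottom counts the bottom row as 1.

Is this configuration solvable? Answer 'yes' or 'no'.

Answer: no

Derivation:
Inversions: 41
Blank is in row 1 (0-indexed from top), which is row 3 counting from the bottom (bottom = 1).
41 + 3 = 44, which is even, so the puzzle is not solvable.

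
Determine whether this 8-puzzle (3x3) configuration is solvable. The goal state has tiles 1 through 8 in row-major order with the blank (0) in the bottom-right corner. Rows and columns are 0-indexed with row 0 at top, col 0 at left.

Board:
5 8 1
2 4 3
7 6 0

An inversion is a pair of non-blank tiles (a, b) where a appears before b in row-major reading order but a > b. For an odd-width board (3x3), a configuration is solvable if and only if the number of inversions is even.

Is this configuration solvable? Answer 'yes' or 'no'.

Inversions (pairs i<j in row-major order where tile[i] > tile[j] > 0): 12
12 is even, so the puzzle is solvable.

Answer: yes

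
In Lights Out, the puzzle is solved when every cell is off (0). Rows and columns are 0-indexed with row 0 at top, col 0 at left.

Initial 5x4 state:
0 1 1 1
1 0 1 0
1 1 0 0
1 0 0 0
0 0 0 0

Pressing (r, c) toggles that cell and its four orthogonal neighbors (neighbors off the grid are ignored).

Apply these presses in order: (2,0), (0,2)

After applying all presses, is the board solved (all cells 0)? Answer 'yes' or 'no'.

Answer: yes

Derivation:
After press 1 at (2,0):
0 1 1 1
0 0 1 0
0 0 0 0
0 0 0 0
0 0 0 0

After press 2 at (0,2):
0 0 0 0
0 0 0 0
0 0 0 0
0 0 0 0
0 0 0 0

Lights still on: 0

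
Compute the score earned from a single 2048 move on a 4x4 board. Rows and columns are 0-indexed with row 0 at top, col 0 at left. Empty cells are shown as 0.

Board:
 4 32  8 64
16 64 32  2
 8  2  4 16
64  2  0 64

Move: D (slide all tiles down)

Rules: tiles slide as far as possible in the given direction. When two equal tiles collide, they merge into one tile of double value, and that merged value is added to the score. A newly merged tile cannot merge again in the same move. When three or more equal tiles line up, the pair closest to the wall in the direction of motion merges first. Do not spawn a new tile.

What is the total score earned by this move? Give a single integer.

Answer: 4

Derivation:
Slide down:
col 0: [4, 16, 8, 64] -> [4, 16, 8, 64]  score +0 (running 0)
col 1: [32, 64, 2, 2] -> [0, 32, 64, 4]  score +4 (running 4)
col 2: [8, 32, 4, 0] -> [0, 8, 32, 4]  score +0 (running 4)
col 3: [64, 2, 16, 64] -> [64, 2, 16, 64]  score +0 (running 4)
Board after move:
 4  0  0 64
16 32  8  2
 8 64 32 16
64  4  4 64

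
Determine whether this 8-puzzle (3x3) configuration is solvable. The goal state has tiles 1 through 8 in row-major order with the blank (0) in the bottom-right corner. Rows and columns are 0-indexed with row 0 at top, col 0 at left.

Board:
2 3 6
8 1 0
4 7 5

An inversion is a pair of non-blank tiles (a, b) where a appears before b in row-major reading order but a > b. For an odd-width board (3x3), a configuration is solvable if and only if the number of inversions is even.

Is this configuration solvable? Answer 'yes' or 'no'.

Inversions (pairs i<j in row-major order where tile[i] > tile[j] > 0): 10
10 is even, so the puzzle is solvable.

Answer: yes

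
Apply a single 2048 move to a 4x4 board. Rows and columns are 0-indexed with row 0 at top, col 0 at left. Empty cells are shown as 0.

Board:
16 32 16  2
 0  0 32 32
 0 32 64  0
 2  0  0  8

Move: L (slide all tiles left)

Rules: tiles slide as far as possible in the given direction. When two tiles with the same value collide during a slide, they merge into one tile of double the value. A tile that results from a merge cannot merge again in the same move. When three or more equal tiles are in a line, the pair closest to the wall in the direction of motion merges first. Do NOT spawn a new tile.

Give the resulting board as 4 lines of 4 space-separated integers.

Answer: 16 32 16  2
64  0  0  0
32 64  0  0
 2  8  0  0

Derivation:
Slide left:
row 0: [16, 32, 16, 2] -> [16, 32, 16, 2]
row 1: [0, 0, 32, 32] -> [64, 0, 0, 0]
row 2: [0, 32, 64, 0] -> [32, 64, 0, 0]
row 3: [2, 0, 0, 8] -> [2, 8, 0, 0]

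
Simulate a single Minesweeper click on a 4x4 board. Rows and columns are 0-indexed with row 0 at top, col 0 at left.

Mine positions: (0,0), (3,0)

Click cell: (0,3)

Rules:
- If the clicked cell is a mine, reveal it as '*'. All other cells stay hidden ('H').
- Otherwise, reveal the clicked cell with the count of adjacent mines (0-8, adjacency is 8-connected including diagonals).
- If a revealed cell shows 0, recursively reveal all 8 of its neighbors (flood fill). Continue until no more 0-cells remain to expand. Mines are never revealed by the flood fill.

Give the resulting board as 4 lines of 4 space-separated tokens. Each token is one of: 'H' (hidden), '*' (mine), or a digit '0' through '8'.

H 1 0 0
H 1 0 0
H 1 0 0
H 1 0 0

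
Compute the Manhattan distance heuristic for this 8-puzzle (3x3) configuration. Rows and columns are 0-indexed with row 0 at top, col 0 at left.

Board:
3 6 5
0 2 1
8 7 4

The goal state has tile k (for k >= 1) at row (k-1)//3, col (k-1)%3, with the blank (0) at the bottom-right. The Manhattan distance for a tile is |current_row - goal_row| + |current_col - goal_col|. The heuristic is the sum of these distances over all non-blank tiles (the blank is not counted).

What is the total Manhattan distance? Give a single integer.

Answer: 15

Derivation:
Tile 3: (0,0)->(0,2) = 2
Tile 6: (0,1)->(1,2) = 2
Tile 5: (0,2)->(1,1) = 2
Tile 2: (1,1)->(0,1) = 1
Tile 1: (1,2)->(0,0) = 3
Tile 8: (2,0)->(2,1) = 1
Tile 7: (2,1)->(2,0) = 1
Tile 4: (2,2)->(1,0) = 3
Sum: 2 + 2 + 2 + 1 + 3 + 1 + 1 + 3 = 15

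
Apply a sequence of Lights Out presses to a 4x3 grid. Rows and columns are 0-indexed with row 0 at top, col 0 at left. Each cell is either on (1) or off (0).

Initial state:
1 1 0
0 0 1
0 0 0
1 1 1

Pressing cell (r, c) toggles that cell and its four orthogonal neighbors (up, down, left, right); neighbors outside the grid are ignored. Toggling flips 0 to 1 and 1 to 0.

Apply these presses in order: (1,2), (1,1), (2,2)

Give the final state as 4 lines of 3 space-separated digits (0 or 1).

Answer: 1 0 1
1 0 0
0 0 0
1 1 0

Derivation:
After press 1 at (1,2):
1 1 1
0 1 0
0 0 1
1 1 1

After press 2 at (1,1):
1 0 1
1 0 1
0 1 1
1 1 1

After press 3 at (2,2):
1 0 1
1 0 0
0 0 0
1 1 0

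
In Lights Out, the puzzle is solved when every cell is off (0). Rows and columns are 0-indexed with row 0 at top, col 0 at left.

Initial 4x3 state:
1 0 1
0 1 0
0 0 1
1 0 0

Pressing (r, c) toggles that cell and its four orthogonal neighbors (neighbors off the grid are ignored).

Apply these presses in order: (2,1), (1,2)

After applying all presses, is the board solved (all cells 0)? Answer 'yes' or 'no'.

Answer: no

Derivation:
After press 1 at (2,1):
1 0 1
0 0 0
1 1 0
1 1 0

After press 2 at (1,2):
1 0 0
0 1 1
1 1 1
1 1 0

Lights still on: 8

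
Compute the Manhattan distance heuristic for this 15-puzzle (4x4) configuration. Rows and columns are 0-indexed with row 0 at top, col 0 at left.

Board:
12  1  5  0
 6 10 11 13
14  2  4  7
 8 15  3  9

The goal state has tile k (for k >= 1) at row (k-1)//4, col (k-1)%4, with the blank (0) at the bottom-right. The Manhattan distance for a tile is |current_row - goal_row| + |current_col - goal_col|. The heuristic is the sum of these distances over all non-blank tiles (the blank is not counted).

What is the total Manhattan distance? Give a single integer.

Answer: 39

Derivation:
Tile 12: (0,0)->(2,3) = 5
Tile 1: (0,1)->(0,0) = 1
Tile 5: (0,2)->(1,0) = 3
Tile 6: (1,0)->(1,1) = 1
Tile 10: (1,1)->(2,1) = 1
Tile 11: (1,2)->(2,2) = 1
Tile 13: (1,3)->(3,0) = 5
Tile 14: (2,0)->(3,1) = 2
Tile 2: (2,1)->(0,1) = 2
Tile 4: (2,2)->(0,3) = 3
Tile 7: (2,3)->(1,2) = 2
Tile 8: (3,0)->(1,3) = 5
Tile 15: (3,1)->(3,2) = 1
Tile 3: (3,2)->(0,2) = 3
Tile 9: (3,3)->(2,0) = 4
Sum: 5 + 1 + 3 + 1 + 1 + 1 + 5 + 2 + 2 + 3 + 2 + 5 + 1 + 3 + 4 = 39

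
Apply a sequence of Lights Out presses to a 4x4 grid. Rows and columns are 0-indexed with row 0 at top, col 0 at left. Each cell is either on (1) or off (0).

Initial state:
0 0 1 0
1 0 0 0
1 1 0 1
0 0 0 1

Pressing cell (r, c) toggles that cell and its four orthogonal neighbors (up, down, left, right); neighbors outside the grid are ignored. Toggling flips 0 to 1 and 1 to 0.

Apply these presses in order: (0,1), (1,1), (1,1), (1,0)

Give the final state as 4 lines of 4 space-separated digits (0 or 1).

After press 1 at (0,1):
1 1 0 0
1 1 0 0
1 1 0 1
0 0 0 1

After press 2 at (1,1):
1 0 0 0
0 0 1 0
1 0 0 1
0 0 0 1

After press 3 at (1,1):
1 1 0 0
1 1 0 0
1 1 0 1
0 0 0 1

After press 4 at (1,0):
0 1 0 0
0 0 0 0
0 1 0 1
0 0 0 1

Answer: 0 1 0 0
0 0 0 0
0 1 0 1
0 0 0 1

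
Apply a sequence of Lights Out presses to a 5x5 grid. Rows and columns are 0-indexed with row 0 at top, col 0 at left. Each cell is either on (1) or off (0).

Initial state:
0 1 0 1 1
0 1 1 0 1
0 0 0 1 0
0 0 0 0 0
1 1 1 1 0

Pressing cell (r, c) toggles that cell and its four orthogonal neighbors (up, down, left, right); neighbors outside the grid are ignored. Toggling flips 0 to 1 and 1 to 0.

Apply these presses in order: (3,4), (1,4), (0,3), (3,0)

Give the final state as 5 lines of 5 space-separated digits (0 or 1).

After press 1 at (3,4):
0 1 0 1 1
0 1 1 0 1
0 0 0 1 1
0 0 0 1 1
1 1 1 1 1

After press 2 at (1,4):
0 1 0 1 0
0 1 1 1 0
0 0 0 1 0
0 0 0 1 1
1 1 1 1 1

After press 3 at (0,3):
0 1 1 0 1
0 1 1 0 0
0 0 0 1 0
0 0 0 1 1
1 1 1 1 1

After press 4 at (3,0):
0 1 1 0 1
0 1 1 0 0
1 0 0 1 0
1 1 0 1 1
0 1 1 1 1

Answer: 0 1 1 0 1
0 1 1 0 0
1 0 0 1 0
1 1 0 1 1
0 1 1 1 1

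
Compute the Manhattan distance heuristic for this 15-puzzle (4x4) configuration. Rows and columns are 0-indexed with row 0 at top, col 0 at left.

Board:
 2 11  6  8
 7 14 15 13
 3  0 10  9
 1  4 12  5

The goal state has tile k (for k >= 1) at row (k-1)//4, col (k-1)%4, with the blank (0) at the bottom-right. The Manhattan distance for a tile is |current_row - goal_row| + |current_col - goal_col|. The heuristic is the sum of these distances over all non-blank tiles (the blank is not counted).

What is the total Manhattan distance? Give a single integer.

Tile 2: (0,0)->(0,1) = 1
Tile 11: (0,1)->(2,2) = 3
Tile 6: (0,2)->(1,1) = 2
Tile 8: (0,3)->(1,3) = 1
Tile 7: (1,0)->(1,2) = 2
Tile 14: (1,1)->(3,1) = 2
Tile 15: (1,2)->(3,2) = 2
Tile 13: (1,3)->(3,0) = 5
Tile 3: (2,0)->(0,2) = 4
Tile 10: (2,2)->(2,1) = 1
Tile 9: (2,3)->(2,0) = 3
Tile 1: (3,0)->(0,0) = 3
Tile 4: (3,1)->(0,3) = 5
Tile 12: (3,2)->(2,3) = 2
Tile 5: (3,3)->(1,0) = 5
Sum: 1 + 3 + 2 + 1 + 2 + 2 + 2 + 5 + 4 + 1 + 3 + 3 + 5 + 2 + 5 = 41

Answer: 41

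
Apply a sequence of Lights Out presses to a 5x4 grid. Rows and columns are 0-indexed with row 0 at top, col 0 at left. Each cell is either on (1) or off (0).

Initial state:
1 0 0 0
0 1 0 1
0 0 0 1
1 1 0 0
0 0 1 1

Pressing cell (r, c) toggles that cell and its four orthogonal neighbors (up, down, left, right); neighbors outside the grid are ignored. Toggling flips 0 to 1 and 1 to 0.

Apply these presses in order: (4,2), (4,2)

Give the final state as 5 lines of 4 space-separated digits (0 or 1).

After press 1 at (4,2):
1 0 0 0
0 1 0 1
0 0 0 1
1 1 1 0
0 1 0 0

After press 2 at (4,2):
1 0 0 0
0 1 0 1
0 0 0 1
1 1 0 0
0 0 1 1

Answer: 1 0 0 0
0 1 0 1
0 0 0 1
1 1 0 0
0 0 1 1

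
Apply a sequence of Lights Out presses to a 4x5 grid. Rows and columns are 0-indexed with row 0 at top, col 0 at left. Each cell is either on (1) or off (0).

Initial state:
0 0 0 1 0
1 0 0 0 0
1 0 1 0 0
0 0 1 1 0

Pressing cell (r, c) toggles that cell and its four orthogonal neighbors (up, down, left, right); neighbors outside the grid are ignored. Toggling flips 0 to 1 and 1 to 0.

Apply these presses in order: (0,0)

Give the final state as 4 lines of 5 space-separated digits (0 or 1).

After press 1 at (0,0):
1 1 0 1 0
0 0 0 0 0
1 0 1 0 0
0 0 1 1 0

Answer: 1 1 0 1 0
0 0 0 0 0
1 0 1 0 0
0 0 1 1 0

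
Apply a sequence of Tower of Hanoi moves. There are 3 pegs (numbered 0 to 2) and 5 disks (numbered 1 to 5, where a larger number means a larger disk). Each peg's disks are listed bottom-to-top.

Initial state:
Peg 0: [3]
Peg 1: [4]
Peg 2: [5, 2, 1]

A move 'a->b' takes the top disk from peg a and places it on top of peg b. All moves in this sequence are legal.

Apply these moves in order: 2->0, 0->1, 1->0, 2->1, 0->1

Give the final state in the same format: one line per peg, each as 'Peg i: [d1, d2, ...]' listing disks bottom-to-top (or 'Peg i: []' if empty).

Answer: Peg 0: [3]
Peg 1: [4, 2, 1]
Peg 2: [5]

Derivation:
After move 1 (2->0):
Peg 0: [3, 1]
Peg 1: [4]
Peg 2: [5, 2]

After move 2 (0->1):
Peg 0: [3]
Peg 1: [4, 1]
Peg 2: [5, 2]

After move 3 (1->0):
Peg 0: [3, 1]
Peg 1: [4]
Peg 2: [5, 2]

After move 4 (2->1):
Peg 0: [3, 1]
Peg 1: [4, 2]
Peg 2: [5]

After move 5 (0->1):
Peg 0: [3]
Peg 1: [4, 2, 1]
Peg 2: [5]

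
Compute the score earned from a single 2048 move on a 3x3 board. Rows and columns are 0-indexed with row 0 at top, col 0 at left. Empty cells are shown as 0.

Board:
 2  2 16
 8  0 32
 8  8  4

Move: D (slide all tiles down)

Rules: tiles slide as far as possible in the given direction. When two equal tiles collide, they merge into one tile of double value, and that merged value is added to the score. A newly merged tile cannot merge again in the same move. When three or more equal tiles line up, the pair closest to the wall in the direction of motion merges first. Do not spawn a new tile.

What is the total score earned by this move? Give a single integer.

Answer: 16

Derivation:
Slide down:
col 0: [2, 8, 8] -> [0, 2, 16]  score +16 (running 16)
col 1: [2, 0, 8] -> [0, 2, 8]  score +0 (running 16)
col 2: [16, 32, 4] -> [16, 32, 4]  score +0 (running 16)
Board after move:
 0  0 16
 2  2 32
16  8  4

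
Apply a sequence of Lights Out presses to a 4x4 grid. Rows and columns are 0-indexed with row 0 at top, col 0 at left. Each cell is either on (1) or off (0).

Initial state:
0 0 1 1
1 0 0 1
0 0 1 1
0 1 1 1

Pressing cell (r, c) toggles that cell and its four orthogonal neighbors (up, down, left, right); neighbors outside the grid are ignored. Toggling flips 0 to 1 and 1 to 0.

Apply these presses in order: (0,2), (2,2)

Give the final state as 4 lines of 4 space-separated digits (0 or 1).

After press 1 at (0,2):
0 1 0 0
1 0 1 1
0 0 1 1
0 1 1 1

After press 2 at (2,2):
0 1 0 0
1 0 0 1
0 1 0 0
0 1 0 1

Answer: 0 1 0 0
1 0 0 1
0 1 0 0
0 1 0 1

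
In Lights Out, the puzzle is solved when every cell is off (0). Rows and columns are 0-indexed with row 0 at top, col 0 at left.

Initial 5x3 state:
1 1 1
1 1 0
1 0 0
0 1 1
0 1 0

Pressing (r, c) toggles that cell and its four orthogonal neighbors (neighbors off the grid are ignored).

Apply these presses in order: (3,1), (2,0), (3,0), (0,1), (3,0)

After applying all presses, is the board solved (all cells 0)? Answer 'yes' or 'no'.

After press 1 at (3,1):
1 1 1
1 1 0
1 1 0
1 0 0
0 0 0

After press 2 at (2,0):
1 1 1
0 1 0
0 0 0
0 0 0
0 0 0

After press 3 at (3,0):
1 1 1
0 1 0
1 0 0
1 1 0
1 0 0

After press 4 at (0,1):
0 0 0
0 0 0
1 0 0
1 1 0
1 0 0

After press 5 at (3,0):
0 0 0
0 0 0
0 0 0
0 0 0
0 0 0

Lights still on: 0

Answer: yes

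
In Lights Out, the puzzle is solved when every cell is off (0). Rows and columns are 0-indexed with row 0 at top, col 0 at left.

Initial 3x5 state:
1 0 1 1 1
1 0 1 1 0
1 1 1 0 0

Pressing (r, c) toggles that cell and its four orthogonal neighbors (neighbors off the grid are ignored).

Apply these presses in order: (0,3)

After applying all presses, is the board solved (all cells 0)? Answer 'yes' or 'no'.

After press 1 at (0,3):
1 0 0 0 0
1 0 1 0 0
1 1 1 0 0

Lights still on: 6

Answer: no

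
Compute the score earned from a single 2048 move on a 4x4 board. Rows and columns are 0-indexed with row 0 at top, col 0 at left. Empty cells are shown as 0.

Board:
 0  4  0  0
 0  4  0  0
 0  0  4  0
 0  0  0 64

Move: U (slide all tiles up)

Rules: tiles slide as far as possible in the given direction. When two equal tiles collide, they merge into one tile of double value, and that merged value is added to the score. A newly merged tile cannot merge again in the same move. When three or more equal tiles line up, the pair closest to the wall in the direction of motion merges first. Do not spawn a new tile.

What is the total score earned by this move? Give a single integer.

Slide up:
col 0: [0, 0, 0, 0] -> [0, 0, 0, 0]  score +0 (running 0)
col 1: [4, 4, 0, 0] -> [8, 0, 0, 0]  score +8 (running 8)
col 2: [0, 0, 4, 0] -> [4, 0, 0, 0]  score +0 (running 8)
col 3: [0, 0, 0, 64] -> [64, 0, 0, 0]  score +0 (running 8)
Board after move:
 0  8  4 64
 0  0  0  0
 0  0  0  0
 0  0  0  0

Answer: 8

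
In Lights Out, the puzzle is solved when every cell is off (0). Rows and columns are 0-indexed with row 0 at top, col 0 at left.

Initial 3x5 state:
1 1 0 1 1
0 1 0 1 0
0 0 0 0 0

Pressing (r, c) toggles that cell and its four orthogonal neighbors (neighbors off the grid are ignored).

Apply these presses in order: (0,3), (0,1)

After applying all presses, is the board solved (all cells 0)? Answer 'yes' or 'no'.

After press 1 at (0,3):
1 1 1 0 0
0 1 0 0 0
0 0 0 0 0

After press 2 at (0,1):
0 0 0 0 0
0 0 0 0 0
0 0 0 0 0

Lights still on: 0

Answer: yes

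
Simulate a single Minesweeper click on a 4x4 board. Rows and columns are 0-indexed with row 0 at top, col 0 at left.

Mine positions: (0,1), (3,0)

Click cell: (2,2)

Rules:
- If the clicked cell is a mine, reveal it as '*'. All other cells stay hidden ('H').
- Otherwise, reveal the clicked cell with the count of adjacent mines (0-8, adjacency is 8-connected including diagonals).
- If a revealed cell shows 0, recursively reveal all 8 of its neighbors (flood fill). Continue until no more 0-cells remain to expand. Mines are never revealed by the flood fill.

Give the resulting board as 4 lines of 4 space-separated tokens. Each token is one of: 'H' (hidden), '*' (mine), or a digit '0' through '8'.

H H 1 0
H 1 1 0
H 1 0 0
H 1 0 0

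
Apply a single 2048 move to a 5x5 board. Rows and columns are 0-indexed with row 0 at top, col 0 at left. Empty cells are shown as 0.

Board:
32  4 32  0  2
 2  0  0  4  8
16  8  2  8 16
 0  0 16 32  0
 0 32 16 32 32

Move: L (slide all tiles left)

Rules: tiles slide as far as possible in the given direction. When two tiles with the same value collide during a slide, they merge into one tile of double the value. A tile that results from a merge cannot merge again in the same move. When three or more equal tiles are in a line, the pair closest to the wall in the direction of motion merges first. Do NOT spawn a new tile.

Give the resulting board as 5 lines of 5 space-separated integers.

Answer: 32  4 32  2  0
 2  4  8  0  0
16  8  2  8 16
16 32  0  0  0
32 16 64  0  0

Derivation:
Slide left:
row 0: [32, 4, 32, 0, 2] -> [32, 4, 32, 2, 0]
row 1: [2, 0, 0, 4, 8] -> [2, 4, 8, 0, 0]
row 2: [16, 8, 2, 8, 16] -> [16, 8, 2, 8, 16]
row 3: [0, 0, 16, 32, 0] -> [16, 32, 0, 0, 0]
row 4: [0, 32, 16, 32, 32] -> [32, 16, 64, 0, 0]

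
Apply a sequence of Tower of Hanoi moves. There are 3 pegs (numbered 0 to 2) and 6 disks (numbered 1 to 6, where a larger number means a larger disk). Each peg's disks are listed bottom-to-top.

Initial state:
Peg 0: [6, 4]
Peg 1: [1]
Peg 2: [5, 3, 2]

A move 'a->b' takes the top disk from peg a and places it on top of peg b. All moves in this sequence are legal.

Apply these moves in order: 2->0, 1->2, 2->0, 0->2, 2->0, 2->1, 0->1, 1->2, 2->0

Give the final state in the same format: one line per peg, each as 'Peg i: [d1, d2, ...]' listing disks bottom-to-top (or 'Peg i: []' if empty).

Answer: Peg 0: [6, 4, 2, 1]
Peg 1: [3]
Peg 2: [5]

Derivation:
After move 1 (2->0):
Peg 0: [6, 4, 2]
Peg 1: [1]
Peg 2: [5, 3]

After move 2 (1->2):
Peg 0: [6, 4, 2]
Peg 1: []
Peg 2: [5, 3, 1]

After move 3 (2->0):
Peg 0: [6, 4, 2, 1]
Peg 1: []
Peg 2: [5, 3]

After move 4 (0->2):
Peg 0: [6, 4, 2]
Peg 1: []
Peg 2: [5, 3, 1]

After move 5 (2->0):
Peg 0: [6, 4, 2, 1]
Peg 1: []
Peg 2: [5, 3]

After move 6 (2->1):
Peg 0: [6, 4, 2, 1]
Peg 1: [3]
Peg 2: [5]

After move 7 (0->1):
Peg 0: [6, 4, 2]
Peg 1: [3, 1]
Peg 2: [5]

After move 8 (1->2):
Peg 0: [6, 4, 2]
Peg 1: [3]
Peg 2: [5, 1]

After move 9 (2->0):
Peg 0: [6, 4, 2, 1]
Peg 1: [3]
Peg 2: [5]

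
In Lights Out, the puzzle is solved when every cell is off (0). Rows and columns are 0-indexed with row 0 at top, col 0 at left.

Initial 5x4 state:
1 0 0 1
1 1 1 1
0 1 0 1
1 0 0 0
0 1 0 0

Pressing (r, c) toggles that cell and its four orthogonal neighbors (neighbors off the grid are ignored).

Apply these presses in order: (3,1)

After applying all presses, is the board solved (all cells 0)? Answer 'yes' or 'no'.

After press 1 at (3,1):
1 0 0 1
1 1 1 1
0 0 0 1
0 1 1 0
0 0 0 0

Lights still on: 9

Answer: no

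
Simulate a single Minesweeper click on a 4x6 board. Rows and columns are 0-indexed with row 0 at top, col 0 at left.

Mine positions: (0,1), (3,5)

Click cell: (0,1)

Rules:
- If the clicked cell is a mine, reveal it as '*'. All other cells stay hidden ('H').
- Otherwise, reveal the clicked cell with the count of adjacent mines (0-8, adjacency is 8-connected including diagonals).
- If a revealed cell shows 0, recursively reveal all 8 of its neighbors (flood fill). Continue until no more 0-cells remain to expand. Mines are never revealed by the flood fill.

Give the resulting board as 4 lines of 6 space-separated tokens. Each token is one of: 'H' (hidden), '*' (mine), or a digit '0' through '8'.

H * H H H H
H H H H H H
H H H H H H
H H H H H H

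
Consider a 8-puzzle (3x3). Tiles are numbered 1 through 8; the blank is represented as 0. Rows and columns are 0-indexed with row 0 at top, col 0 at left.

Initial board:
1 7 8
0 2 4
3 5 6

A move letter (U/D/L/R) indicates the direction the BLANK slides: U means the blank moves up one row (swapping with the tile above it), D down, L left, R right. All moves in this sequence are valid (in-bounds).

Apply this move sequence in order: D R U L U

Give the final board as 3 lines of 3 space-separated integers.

After move 1 (D):
1 7 8
3 2 4
0 5 6

After move 2 (R):
1 7 8
3 2 4
5 0 6

After move 3 (U):
1 7 8
3 0 4
5 2 6

After move 4 (L):
1 7 8
0 3 4
5 2 6

After move 5 (U):
0 7 8
1 3 4
5 2 6

Answer: 0 7 8
1 3 4
5 2 6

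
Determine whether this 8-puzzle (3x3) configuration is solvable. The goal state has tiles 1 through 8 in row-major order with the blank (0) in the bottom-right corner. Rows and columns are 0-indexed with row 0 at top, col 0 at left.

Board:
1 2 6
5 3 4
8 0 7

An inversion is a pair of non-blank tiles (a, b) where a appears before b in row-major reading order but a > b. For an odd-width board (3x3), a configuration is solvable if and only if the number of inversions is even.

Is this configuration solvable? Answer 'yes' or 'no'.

Inversions (pairs i<j in row-major order where tile[i] > tile[j] > 0): 6
6 is even, so the puzzle is solvable.

Answer: yes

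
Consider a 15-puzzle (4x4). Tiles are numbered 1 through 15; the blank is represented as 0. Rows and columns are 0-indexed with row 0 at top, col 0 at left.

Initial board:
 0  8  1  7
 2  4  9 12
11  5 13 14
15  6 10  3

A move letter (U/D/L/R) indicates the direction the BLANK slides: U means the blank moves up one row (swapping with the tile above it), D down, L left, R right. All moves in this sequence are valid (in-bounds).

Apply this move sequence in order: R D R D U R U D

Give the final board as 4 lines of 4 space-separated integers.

Answer:  8  4  1  7
 2  9 12  0
11  5 13 14
15  6 10  3

Derivation:
After move 1 (R):
 8  0  1  7
 2  4  9 12
11  5 13 14
15  6 10  3

After move 2 (D):
 8  4  1  7
 2  0  9 12
11  5 13 14
15  6 10  3

After move 3 (R):
 8  4  1  7
 2  9  0 12
11  5 13 14
15  6 10  3

After move 4 (D):
 8  4  1  7
 2  9 13 12
11  5  0 14
15  6 10  3

After move 5 (U):
 8  4  1  7
 2  9  0 12
11  5 13 14
15  6 10  3

After move 6 (R):
 8  4  1  7
 2  9 12  0
11  5 13 14
15  6 10  3

After move 7 (U):
 8  4  1  0
 2  9 12  7
11  5 13 14
15  6 10  3

After move 8 (D):
 8  4  1  7
 2  9 12  0
11  5 13 14
15  6 10  3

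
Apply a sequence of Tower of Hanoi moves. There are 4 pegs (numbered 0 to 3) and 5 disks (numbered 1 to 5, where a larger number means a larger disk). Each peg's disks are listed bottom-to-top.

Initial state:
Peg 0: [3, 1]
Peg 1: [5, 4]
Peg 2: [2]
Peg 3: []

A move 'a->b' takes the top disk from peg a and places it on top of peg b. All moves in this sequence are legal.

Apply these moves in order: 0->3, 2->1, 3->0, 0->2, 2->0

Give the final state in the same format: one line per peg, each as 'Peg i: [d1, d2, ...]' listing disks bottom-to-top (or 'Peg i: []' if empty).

After move 1 (0->3):
Peg 0: [3]
Peg 1: [5, 4]
Peg 2: [2]
Peg 3: [1]

After move 2 (2->1):
Peg 0: [3]
Peg 1: [5, 4, 2]
Peg 2: []
Peg 3: [1]

After move 3 (3->0):
Peg 0: [3, 1]
Peg 1: [5, 4, 2]
Peg 2: []
Peg 3: []

After move 4 (0->2):
Peg 0: [3]
Peg 1: [5, 4, 2]
Peg 2: [1]
Peg 3: []

After move 5 (2->0):
Peg 0: [3, 1]
Peg 1: [5, 4, 2]
Peg 2: []
Peg 3: []

Answer: Peg 0: [3, 1]
Peg 1: [5, 4, 2]
Peg 2: []
Peg 3: []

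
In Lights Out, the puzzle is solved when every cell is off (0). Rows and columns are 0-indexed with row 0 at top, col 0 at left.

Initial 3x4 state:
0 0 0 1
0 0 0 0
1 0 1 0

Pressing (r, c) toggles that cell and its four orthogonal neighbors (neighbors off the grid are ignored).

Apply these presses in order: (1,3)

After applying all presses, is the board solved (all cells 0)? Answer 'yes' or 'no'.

Answer: no

Derivation:
After press 1 at (1,3):
0 0 0 0
0 0 1 1
1 0 1 1

Lights still on: 5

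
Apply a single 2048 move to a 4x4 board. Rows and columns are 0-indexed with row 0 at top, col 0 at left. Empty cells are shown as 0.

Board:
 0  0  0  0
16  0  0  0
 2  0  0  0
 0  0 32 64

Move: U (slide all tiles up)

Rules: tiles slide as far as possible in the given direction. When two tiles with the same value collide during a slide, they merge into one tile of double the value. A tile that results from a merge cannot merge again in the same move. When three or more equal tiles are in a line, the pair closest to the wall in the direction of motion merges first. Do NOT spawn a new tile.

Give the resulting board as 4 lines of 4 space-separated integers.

Answer: 16  0 32 64
 2  0  0  0
 0  0  0  0
 0  0  0  0

Derivation:
Slide up:
col 0: [0, 16, 2, 0] -> [16, 2, 0, 0]
col 1: [0, 0, 0, 0] -> [0, 0, 0, 0]
col 2: [0, 0, 0, 32] -> [32, 0, 0, 0]
col 3: [0, 0, 0, 64] -> [64, 0, 0, 0]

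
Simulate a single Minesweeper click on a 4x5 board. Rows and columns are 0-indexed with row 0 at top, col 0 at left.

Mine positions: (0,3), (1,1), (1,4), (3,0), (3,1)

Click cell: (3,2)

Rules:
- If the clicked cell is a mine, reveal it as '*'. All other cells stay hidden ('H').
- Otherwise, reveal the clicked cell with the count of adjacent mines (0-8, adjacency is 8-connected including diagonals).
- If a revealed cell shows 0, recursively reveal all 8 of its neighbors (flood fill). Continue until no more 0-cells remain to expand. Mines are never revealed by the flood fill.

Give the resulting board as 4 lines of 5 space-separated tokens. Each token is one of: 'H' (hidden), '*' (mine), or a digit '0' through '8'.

H H H H H
H H H H H
H H H H H
H H 1 H H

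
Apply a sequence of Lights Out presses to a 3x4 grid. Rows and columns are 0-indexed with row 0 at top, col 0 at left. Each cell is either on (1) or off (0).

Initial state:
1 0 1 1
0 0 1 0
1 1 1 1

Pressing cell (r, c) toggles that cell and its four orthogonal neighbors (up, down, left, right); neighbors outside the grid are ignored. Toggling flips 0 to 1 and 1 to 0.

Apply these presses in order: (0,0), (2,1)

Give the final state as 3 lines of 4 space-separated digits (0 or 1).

Answer: 0 1 1 1
1 1 1 0
0 0 0 1

Derivation:
After press 1 at (0,0):
0 1 1 1
1 0 1 0
1 1 1 1

After press 2 at (2,1):
0 1 1 1
1 1 1 0
0 0 0 1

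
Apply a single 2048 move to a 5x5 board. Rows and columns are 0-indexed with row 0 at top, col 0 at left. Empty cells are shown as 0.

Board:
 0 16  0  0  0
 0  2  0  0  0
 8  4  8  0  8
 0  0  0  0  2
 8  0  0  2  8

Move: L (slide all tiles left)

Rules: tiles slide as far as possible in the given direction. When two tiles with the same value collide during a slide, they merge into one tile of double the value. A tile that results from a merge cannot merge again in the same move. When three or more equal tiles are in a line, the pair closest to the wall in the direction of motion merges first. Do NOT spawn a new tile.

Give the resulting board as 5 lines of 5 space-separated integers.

Slide left:
row 0: [0, 16, 0, 0, 0] -> [16, 0, 0, 0, 0]
row 1: [0, 2, 0, 0, 0] -> [2, 0, 0, 0, 0]
row 2: [8, 4, 8, 0, 8] -> [8, 4, 16, 0, 0]
row 3: [0, 0, 0, 0, 2] -> [2, 0, 0, 0, 0]
row 4: [8, 0, 0, 2, 8] -> [8, 2, 8, 0, 0]

Answer: 16  0  0  0  0
 2  0  0  0  0
 8  4 16  0  0
 2  0  0  0  0
 8  2  8  0  0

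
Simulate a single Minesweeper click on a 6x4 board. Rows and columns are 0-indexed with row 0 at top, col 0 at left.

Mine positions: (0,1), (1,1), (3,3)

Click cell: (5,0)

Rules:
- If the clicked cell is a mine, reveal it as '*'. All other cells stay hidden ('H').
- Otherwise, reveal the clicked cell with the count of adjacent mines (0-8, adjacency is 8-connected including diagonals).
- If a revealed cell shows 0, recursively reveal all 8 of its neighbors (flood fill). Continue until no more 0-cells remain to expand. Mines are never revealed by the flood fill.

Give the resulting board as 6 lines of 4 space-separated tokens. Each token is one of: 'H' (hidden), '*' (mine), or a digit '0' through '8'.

H H H H
H H H H
1 1 2 H
0 0 1 H
0 0 1 1
0 0 0 0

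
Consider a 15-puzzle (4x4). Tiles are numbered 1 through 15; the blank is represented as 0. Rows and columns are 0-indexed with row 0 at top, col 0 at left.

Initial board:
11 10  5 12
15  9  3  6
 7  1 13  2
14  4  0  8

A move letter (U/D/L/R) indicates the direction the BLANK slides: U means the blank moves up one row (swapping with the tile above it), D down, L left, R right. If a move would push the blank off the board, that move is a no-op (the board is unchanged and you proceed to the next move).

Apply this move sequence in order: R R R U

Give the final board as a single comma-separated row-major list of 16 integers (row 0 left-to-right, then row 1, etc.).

After move 1 (R):
11 10  5 12
15  9  3  6
 7  1 13  2
14  4  8  0

After move 2 (R):
11 10  5 12
15  9  3  6
 7  1 13  2
14  4  8  0

After move 3 (R):
11 10  5 12
15  9  3  6
 7  1 13  2
14  4  8  0

After move 4 (U):
11 10  5 12
15  9  3  6
 7  1 13  0
14  4  8  2

Answer: 11, 10, 5, 12, 15, 9, 3, 6, 7, 1, 13, 0, 14, 4, 8, 2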